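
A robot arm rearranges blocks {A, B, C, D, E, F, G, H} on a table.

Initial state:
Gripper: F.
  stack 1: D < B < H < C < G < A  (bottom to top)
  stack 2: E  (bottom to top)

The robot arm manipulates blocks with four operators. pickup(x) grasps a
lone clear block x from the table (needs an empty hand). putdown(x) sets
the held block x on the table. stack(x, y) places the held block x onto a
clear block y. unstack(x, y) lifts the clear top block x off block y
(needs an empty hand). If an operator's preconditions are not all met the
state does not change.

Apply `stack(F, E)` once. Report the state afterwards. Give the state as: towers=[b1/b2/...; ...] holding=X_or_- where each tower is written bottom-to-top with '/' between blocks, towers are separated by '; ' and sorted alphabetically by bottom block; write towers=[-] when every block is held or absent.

towers=[D/B/H/C/G/A; E/F] holding=-

before: towers=[D/B/H/C/G/A; E] holding=F
pre[stack(F, E)]: holding(F) ✓, clear(E) ✓, F≠E ✓
all met → apply stack(F, E)
after:  towers=[D/B/H/C/G/A; E/F] holding=-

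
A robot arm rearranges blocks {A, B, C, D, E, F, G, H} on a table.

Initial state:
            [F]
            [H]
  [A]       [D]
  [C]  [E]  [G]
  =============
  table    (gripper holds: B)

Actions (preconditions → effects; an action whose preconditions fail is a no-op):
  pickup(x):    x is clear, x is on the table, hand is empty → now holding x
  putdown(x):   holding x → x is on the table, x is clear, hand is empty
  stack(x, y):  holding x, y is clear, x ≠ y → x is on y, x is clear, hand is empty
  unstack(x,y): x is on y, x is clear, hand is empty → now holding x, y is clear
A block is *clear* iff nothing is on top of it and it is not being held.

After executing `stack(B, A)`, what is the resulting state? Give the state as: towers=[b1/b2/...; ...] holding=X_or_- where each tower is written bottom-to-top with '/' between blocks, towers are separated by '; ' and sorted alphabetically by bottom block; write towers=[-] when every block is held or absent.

before: towers=[C/A; E; G/D/H/F] holding=B
pre[stack(B, A)]: holding(B) yes, clear(A) yes, B≠A yes
all met → apply stack(B, A)
after:  towers=[C/A/B; E; G/D/H/F] holding=-

towers=[C/A/B; E; G/D/H/F] holding=-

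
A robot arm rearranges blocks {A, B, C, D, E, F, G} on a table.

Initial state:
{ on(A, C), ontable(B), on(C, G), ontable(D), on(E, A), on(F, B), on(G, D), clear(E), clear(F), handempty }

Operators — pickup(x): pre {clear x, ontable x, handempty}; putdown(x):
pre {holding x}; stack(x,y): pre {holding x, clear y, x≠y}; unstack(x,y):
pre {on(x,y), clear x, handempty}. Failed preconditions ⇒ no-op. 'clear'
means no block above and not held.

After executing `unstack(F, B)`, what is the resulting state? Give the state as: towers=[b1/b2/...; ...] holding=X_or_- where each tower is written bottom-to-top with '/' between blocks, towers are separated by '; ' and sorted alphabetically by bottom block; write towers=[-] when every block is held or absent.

before: towers=[B/F; D/G/C/A/E] holding=-
pre[unstack(F, B)]: on(F,B) yes, clear(F) yes, handempty yes
all met → apply unstack(F, B)
after:  towers=[B; D/G/C/A/E] holding=F

towers=[B; D/G/C/A/E] holding=F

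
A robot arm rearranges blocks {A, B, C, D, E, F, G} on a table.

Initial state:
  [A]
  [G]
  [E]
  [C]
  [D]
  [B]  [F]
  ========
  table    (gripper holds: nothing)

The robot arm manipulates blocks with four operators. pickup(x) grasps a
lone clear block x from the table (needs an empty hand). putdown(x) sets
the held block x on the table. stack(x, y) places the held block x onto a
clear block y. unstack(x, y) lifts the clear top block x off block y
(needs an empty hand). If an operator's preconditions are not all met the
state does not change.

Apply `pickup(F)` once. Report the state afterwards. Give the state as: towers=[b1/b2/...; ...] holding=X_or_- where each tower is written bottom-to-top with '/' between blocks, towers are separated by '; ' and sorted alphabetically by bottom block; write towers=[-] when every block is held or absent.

towers=[B/D/C/E/G/A] holding=F

before: towers=[B/D/C/E/G/A; F] holding=-
pre[pickup(F)]: clear(F) ok, ontable(F) ok, handempty ok
all met → apply pickup(F)
after:  towers=[B/D/C/E/G/A] holding=F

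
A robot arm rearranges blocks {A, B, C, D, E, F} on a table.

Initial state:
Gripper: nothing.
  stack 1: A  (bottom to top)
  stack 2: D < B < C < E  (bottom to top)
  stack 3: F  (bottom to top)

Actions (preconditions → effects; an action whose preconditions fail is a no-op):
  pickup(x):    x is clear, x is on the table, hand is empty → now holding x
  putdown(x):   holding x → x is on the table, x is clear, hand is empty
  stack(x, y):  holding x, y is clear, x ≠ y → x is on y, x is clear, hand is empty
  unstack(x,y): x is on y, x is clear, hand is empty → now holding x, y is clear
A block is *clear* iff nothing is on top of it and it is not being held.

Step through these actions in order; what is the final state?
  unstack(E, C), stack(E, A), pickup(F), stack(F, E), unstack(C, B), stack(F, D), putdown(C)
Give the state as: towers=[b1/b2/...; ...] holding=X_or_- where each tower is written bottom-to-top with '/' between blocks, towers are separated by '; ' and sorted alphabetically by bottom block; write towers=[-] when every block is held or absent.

step 1 (unstack(E, C)): towers=[A; D/B/C; F] holding=E
step 2 (stack(E, A)): towers=[A/E; D/B/C; F] holding=-
step 3 (pickup(F)): towers=[A/E; D/B/C] holding=F
step 4 (stack(F, E)): towers=[A/E/F; D/B/C] holding=-
step 5 (unstack(C, B)): towers=[A/E/F; D/B] holding=C
step 6 (stack(F, D)) [no-op]: towers=[A/E/F; D/B] holding=C
step 7 (putdown(C)): towers=[A/E/F; C; D/B] holding=-

towers=[A/E/F; C; D/B] holding=-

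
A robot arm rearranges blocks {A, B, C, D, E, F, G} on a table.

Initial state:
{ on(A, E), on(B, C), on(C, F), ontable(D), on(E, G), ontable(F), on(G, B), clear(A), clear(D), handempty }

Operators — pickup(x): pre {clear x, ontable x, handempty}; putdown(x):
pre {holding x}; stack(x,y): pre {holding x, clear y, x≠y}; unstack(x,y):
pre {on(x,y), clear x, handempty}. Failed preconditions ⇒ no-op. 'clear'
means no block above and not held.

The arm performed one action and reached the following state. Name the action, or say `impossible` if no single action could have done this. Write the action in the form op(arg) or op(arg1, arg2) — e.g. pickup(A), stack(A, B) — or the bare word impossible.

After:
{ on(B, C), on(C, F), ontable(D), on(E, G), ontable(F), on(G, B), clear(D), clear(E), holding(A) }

target: towers=[D; F/C/B/G/E] holding=A
         pickup(D) → towers=[F/C/B/G/E/A] holding=D
     unstack(A, E) → towers=[D; F/C/B/G/E] holding=A  ← match

unstack(A, E)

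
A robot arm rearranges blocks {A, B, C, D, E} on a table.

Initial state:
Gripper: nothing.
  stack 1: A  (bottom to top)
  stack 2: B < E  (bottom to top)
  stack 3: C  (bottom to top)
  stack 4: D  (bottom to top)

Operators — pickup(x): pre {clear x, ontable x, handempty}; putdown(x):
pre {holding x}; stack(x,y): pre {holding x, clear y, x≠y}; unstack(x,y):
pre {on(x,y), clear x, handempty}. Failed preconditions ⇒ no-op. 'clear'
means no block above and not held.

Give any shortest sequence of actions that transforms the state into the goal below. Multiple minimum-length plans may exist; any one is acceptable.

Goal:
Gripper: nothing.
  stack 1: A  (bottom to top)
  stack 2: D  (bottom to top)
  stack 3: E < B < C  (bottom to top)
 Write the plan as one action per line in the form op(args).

step 1 (unstack(E, B)): towers=[A; B; C; D] holding=E
step 2 (putdown(E)): towers=[A; B; C; D; E] holding=-
step 3 (pickup(B)): towers=[A; C; D; E] holding=B
step 4 (stack(B, E)): towers=[A; C; D; E/B] holding=-
step 5 (pickup(C)): towers=[A; D; E/B] holding=C
step 6 (stack(C, B)): towers=[A; D; E/B/C] holding=-
goal check: towers=[A; D; E/B/C] holding=- — reached (length 6, optimal by BFS)

unstack(E, B)
putdown(E)
pickup(B)
stack(B, E)
pickup(C)
stack(C, B)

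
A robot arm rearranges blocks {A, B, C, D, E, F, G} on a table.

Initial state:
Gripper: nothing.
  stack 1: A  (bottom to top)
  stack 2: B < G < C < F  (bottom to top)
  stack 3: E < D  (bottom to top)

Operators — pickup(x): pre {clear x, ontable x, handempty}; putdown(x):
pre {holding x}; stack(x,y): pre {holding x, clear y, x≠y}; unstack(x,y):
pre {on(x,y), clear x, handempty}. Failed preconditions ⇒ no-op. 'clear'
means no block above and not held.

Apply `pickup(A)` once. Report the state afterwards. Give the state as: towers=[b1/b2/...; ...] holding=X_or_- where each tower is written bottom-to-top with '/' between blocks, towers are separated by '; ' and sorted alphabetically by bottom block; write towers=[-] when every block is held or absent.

towers=[B/G/C/F; E/D] holding=A

before: towers=[A; B/G/C/F; E/D] holding=-
pre[pickup(A)]: clear(A) ✓, ontable(A) ✓, handempty ✓
all met → apply pickup(A)
after:  towers=[B/G/C/F; E/D] holding=A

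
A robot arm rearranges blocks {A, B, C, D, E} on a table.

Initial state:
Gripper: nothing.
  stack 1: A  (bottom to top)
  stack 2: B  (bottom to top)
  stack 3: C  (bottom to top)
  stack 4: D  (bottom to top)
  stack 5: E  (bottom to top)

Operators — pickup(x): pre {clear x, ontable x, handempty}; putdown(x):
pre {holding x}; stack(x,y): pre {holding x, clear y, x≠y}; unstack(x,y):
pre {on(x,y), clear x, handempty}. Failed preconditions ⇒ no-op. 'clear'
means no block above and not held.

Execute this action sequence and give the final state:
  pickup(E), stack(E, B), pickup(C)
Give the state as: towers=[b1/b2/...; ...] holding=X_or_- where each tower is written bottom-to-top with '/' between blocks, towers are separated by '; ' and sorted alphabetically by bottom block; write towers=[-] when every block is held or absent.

towers=[A; B/E; D] holding=C

step 1 (pickup(E)): towers=[A; B; C; D] holding=E
step 2 (stack(E, B)): towers=[A; B/E; C; D] holding=-
step 3 (pickup(C)): towers=[A; B/E; D] holding=C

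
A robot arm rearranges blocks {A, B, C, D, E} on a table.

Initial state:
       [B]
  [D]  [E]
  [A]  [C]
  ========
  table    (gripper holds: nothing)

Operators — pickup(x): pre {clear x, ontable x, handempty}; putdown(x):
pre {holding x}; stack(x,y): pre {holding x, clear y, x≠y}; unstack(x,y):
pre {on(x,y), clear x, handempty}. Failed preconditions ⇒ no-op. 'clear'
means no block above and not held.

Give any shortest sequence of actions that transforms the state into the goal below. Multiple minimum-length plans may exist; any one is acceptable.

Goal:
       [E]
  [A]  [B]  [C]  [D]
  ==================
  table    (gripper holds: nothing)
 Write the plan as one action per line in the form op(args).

unstack(B, E)
putdown(B)
unstack(D, A)
putdown(D)
unstack(E, C)
stack(E, B)

step 1 (unstack(B, E)): towers=[A/D; C/E] holding=B
step 2 (putdown(B)): towers=[A/D; B; C/E] holding=-
step 3 (unstack(D, A)): towers=[A; B; C/E] holding=D
step 4 (putdown(D)): towers=[A; B; C/E; D] holding=-
step 5 (unstack(E, C)): towers=[A; B; C; D] holding=E
step 6 (stack(E, B)): towers=[A; B/E; C; D] holding=-
goal check: towers=[A; B/E; C; D] holding=- — reached (length 6, optimal by BFS)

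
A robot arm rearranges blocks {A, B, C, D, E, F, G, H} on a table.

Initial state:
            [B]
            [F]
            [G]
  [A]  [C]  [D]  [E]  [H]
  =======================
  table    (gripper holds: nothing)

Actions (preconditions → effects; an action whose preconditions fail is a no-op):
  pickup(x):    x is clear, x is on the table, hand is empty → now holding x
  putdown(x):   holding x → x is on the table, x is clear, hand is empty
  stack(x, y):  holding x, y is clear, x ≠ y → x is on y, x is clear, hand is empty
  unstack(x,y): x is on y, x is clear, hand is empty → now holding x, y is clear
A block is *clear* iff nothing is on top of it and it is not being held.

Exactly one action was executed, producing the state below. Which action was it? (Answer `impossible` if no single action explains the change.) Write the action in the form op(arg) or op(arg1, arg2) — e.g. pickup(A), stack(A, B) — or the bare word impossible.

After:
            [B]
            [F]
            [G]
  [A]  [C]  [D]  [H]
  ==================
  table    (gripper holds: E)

pickup(E)

target: towers=[A; C; D/G/F/B; H] holding=E
         pickup(A) → towers=[C; D/G/F/B; E; H] holding=A
         pickup(E) → towers=[A; C; D/G/F/B; H] holding=E  ← match
         pickup(H) → towers=[A; C; D/G/F/B; E] holding=H
     unstack(B, F) → towers=[A; C; D/G/F; E; H] holding=B
         pickup(C) → towers=[A; D/G/F/B; E; H] holding=C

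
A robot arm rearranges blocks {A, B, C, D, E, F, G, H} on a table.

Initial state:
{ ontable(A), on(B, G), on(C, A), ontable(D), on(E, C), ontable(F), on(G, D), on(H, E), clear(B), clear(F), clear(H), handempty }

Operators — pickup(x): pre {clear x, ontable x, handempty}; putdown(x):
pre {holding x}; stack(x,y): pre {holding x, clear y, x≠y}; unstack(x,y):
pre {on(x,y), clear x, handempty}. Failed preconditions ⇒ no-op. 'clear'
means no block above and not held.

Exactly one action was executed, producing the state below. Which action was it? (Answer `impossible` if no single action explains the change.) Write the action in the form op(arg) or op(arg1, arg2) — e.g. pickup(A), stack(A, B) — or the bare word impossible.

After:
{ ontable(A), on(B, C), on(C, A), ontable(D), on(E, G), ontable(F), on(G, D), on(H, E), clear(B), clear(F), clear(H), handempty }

impossible

target: towers=[A/C/B; D/G/E/H; F] holding=-
     unstack(H, E) → towers=[A/C/E; D/G/B; F] holding=H
     unstack(B, G) → towers=[A/C/E/H; D/G; F] holding=B
         pickup(F) → towers=[A/C/E/H; D/G/B] holding=F
none of the 3 applicable actions match → impossible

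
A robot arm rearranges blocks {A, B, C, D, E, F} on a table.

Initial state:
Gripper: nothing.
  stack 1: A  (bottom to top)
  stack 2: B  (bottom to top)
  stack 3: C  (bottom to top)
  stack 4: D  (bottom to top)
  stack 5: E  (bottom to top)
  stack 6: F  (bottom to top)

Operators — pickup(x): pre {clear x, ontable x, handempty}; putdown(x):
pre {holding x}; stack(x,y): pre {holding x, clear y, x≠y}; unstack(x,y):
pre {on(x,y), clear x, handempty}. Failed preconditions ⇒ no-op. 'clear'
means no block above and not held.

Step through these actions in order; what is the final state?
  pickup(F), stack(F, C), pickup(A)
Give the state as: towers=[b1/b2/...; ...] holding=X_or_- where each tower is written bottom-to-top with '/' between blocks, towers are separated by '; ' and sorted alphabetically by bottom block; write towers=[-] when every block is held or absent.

step 1 (pickup(F)): towers=[A; B; C; D; E] holding=F
step 2 (stack(F, C)): towers=[A; B; C/F; D; E] holding=-
step 3 (pickup(A)): towers=[B; C/F; D; E] holding=A

towers=[B; C/F; D; E] holding=A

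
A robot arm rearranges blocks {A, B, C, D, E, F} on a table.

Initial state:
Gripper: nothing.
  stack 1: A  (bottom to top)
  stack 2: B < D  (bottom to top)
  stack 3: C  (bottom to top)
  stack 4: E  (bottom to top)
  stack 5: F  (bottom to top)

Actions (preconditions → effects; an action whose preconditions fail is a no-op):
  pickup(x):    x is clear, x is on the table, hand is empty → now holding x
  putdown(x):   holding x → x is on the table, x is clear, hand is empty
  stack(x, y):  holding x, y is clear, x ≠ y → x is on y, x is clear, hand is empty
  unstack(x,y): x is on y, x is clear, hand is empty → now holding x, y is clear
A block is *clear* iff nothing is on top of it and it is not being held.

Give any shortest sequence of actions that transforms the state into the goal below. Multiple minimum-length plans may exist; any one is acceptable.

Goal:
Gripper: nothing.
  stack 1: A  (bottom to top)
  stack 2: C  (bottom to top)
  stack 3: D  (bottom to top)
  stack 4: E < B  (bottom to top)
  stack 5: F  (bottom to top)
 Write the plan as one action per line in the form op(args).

step 1 (unstack(D, B)): towers=[A; B; C; E; F] holding=D
step 2 (putdown(D)): towers=[A; B; C; D; E; F] holding=-
step 3 (pickup(B)): towers=[A; C; D; E; F] holding=B
step 4 (stack(B, E)): towers=[A; C; D; E/B; F] holding=-
goal check: towers=[A; C; D; E/B; F] holding=- — reached (length 4, optimal by BFS)

unstack(D, B)
putdown(D)
pickup(B)
stack(B, E)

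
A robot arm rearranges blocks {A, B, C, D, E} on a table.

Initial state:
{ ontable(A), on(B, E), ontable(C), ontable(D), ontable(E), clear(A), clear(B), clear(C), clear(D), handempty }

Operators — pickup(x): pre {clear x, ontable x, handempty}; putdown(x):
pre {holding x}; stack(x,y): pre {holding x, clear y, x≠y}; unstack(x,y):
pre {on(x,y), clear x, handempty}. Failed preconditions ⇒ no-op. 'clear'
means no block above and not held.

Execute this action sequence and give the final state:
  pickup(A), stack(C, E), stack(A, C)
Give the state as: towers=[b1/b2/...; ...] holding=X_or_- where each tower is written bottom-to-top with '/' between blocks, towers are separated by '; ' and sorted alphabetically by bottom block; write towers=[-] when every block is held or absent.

step 1 (pickup(A)): towers=[C; D; E/B] holding=A
step 2 (stack(C, E)) [no-op]: towers=[C; D; E/B] holding=A
step 3 (stack(A, C)): towers=[C/A; D; E/B] holding=-

towers=[C/A; D; E/B] holding=-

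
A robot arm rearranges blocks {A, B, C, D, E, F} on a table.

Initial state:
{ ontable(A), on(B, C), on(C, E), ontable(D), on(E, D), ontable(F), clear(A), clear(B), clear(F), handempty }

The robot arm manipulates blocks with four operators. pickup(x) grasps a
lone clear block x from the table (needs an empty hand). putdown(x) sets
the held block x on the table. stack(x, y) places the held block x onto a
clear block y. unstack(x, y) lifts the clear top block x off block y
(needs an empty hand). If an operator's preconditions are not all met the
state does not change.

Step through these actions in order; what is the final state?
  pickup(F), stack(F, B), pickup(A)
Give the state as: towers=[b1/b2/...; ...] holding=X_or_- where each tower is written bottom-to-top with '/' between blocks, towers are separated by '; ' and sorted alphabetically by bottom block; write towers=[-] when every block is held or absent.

step 1 (pickup(F)): towers=[A; D/E/C/B] holding=F
step 2 (stack(F, B)): towers=[A; D/E/C/B/F] holding=-
step 3 (pickup(A)): towers=[D/E/C/B/F] holding=A

towers=[D/E/C/B/F] holding=A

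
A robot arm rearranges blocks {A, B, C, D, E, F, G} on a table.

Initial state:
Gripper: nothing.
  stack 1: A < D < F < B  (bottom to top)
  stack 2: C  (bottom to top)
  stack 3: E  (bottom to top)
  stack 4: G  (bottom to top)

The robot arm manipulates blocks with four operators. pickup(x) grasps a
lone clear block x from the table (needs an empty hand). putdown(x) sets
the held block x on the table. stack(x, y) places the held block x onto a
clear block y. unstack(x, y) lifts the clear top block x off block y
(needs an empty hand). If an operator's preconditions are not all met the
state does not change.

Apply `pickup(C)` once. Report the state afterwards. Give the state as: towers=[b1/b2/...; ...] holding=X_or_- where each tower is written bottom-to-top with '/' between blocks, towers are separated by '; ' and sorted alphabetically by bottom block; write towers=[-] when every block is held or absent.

towers=[A/D/F/B; E; G] holding=C

before: towers=[A/D/F/B; C; E; G] holding=-
pre[pickup(C)]: clear(C) ok, ontable(C) ok, handempty ok
all met → apply pickup(C)
after:  towers=[A/D/F/B; E; G] holding=C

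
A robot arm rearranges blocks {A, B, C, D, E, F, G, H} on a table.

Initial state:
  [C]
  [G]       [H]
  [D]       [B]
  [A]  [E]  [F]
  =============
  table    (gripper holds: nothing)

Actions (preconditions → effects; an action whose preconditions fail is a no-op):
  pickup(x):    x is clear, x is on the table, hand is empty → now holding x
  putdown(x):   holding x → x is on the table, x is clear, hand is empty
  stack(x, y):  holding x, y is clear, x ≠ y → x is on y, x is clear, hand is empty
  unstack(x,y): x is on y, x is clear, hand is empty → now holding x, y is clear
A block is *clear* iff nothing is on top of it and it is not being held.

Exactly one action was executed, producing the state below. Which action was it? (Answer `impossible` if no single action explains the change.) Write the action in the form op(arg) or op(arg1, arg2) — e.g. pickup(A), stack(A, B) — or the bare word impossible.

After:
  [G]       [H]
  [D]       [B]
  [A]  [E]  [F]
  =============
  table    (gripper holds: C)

target: towers=[A/D/G; E; F/B/H] holding=C
         pickup(E) → towers=[A/D/G/C; F/B/H] holding=E
     unstack(H, B) → towers=[A/D/G/C; E; F/B] holding=H
     unstack(C, G) → towers=[A/D/G; E; F/B/H] holding=C  ← match

unstack(C, G)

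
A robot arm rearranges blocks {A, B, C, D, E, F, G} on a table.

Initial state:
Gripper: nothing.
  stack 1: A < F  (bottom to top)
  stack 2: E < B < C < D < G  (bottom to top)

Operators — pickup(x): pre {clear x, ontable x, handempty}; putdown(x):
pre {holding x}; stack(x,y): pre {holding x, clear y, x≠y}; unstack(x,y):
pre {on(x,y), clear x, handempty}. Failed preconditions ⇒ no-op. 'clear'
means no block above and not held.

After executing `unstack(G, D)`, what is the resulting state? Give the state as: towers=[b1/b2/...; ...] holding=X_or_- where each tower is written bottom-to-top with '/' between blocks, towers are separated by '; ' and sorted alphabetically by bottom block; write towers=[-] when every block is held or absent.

towers=[A/F; E/B/C/D] holding=G

before: towers=[A/F; E/B/C/D/G] holding=-
pre[unstack(G, D)]: on(G,D) yes, clear(G) yes, handempty yes
all met → apply unstack(G, D)
after:  towers=[A/F; E/B/C/D] holding=G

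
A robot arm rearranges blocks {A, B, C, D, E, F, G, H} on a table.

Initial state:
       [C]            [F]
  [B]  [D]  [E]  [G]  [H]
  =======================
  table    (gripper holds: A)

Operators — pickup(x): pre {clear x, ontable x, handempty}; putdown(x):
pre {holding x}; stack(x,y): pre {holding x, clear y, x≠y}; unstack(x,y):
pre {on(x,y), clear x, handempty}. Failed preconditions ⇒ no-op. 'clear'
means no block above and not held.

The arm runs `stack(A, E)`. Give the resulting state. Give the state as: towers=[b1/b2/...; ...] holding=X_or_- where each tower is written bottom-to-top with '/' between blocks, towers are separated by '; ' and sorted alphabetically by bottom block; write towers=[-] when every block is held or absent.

before: towers=[B; D/C; E; G; H/F] holding=A
pre[stack(A, E)]: holding(A) ok, clear(E) ok, A≠E ok
all met → apply stack(A, E)
after:  towers=[B; D/C; E/A; G; H/F] holding=-

towers=[B; D/C; E/A; G; H/F] holding=-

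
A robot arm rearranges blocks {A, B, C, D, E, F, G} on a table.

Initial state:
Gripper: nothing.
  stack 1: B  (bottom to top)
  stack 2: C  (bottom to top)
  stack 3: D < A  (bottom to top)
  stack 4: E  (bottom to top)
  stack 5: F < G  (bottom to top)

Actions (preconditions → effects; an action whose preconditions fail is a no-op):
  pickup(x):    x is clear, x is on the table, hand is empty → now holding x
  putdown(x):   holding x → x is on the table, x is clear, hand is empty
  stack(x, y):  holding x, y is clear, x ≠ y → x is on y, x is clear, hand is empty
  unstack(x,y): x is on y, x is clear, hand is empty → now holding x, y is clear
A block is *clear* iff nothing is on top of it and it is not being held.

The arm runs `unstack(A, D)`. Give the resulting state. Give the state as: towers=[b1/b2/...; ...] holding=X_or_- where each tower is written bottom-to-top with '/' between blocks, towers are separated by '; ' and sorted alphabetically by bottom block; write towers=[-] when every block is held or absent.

before: towers=[B; C; D/A; E; F/G] holding=-
pre[unstack(A, D)]: on(A,D) ok, clear(A) ok, handempty ok
all met → apply unstack(A, D)
after:  towers=[B; C; D; E; F/G] holding=A

towers=[B; C; D; E; F/G] holding=A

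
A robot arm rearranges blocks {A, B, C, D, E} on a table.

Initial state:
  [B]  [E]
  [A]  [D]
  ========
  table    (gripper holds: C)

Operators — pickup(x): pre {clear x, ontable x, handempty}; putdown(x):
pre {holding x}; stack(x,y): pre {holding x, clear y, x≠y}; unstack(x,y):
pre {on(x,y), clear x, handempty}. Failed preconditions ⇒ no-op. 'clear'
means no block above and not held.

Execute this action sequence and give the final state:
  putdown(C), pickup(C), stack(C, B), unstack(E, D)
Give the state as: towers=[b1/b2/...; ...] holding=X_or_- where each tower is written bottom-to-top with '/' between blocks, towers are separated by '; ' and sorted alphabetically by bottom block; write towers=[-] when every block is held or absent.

step 1 (putdown(C)): towers=[A/B; C; D/E] holding=-
step 2 (pickup(C)): towers=[A/B; D/E] holding=C
step 3 (stack(C, B)): towers=[A/B/C; D/E] holding=-
step 4 (unstack(E, D)): towers=[A/B/C; D] holding=E

towers=[A/B/C; D] holding=E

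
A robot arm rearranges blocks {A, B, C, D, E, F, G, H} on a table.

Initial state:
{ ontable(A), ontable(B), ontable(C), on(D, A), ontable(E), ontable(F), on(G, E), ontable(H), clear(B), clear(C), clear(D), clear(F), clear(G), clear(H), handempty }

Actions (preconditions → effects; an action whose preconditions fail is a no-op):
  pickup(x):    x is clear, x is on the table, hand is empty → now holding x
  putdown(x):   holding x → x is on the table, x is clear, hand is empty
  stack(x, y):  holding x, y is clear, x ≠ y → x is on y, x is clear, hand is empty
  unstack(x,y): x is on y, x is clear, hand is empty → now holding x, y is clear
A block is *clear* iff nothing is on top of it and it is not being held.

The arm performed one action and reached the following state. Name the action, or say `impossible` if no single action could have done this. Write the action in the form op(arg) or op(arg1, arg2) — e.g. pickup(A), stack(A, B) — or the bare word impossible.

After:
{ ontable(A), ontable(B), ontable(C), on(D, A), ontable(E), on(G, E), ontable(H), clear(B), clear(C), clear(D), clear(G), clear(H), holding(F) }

target: towers=[A/D; B; C; E/G; H] holding=F
     unstack(G, E) → towers=[A/D; B; C; E; F; H] holding=G
         pickup(H) → towers=[A/D; B; C; E/G; F] holding=H
         pickup(B) → towers=[A/D; C; E/G; F; H] holding=B
         pickup(F) → towers=[A/D; B; C; E/G; H] holding=F  ← match
     unstack(D, A) → towers=[A; B; C; E/G; F; H] holding=D
         pickup(C) → towers=[A/D; B; E/G; F; H] holding=C

pickup(F)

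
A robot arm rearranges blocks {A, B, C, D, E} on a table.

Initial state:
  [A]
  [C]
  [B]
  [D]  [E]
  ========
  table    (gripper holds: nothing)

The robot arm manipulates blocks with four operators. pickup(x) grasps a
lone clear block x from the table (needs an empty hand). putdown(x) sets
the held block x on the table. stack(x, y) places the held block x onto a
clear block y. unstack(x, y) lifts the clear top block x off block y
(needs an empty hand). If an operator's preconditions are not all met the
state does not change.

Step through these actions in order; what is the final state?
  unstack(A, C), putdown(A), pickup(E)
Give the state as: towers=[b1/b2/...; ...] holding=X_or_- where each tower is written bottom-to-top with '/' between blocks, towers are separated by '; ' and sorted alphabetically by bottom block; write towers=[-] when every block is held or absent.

step 1 (unstack(A, C)): towers=[D/B/C; E] holding=A
step 2 (putdown(A)): towers=[A; D/B/C; E] holding=-
step 3 (pickup(E)): towers=[A; D/B/C] holding=E

towers=[A; D/B/C] holding=E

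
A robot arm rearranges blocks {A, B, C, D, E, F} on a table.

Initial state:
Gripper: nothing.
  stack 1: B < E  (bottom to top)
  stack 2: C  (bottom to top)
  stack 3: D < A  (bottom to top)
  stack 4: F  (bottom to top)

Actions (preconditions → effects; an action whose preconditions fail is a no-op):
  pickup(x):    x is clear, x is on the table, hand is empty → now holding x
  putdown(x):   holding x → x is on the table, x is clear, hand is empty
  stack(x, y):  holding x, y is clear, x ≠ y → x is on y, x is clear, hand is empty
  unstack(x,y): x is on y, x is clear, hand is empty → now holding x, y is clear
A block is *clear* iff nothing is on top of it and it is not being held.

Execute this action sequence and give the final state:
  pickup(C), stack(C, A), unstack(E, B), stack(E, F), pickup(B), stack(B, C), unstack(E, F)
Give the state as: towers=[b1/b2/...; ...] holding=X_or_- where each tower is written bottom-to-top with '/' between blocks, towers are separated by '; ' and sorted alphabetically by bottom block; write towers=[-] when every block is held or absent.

step 1 (pickup(C)): towers=[B/E; D/A; F] holding=C
step 2 (stack(C, A)): towers=[B/E; D/A/C; F] holding=-
step 3 (unstack(E, B)): towers=[B; D/A/C; F] holding=E
step 4 (stack(E, F)): towers=[B; D/A/C; F/E] holding=-
step 5 (pickup(B)): towers=[D/A/C; F/E] holding=B
step 6 (stack(B, C)): towers=[D/A/C/B; F/E] holding=-
step 7 (unstack(E, F)): towers=[D/A/C/B; F] holding=E

towers=[D/A/C/B; F] holding=E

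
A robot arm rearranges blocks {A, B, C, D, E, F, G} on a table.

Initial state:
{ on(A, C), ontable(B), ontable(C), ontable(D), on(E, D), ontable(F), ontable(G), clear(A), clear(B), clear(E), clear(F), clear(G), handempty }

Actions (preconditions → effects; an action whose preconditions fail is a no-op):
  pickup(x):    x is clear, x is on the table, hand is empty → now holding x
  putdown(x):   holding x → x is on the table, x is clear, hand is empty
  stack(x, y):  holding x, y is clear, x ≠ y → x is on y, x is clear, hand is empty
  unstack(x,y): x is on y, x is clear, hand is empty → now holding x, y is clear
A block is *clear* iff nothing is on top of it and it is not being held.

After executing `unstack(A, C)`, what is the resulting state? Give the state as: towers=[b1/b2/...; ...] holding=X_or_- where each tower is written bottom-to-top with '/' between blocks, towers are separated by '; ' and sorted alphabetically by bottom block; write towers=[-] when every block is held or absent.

before: towers=[B; C/A; D/E; F; G] holding=-
pre[unstack(A, C)]: on(A,C) ok, clear(A) ok, handempty ok
all met → apply unstack(A, C)
after:  towers=[B; C; D/E; F; G] holding=A

towers=[B; C; D/E; F; G] holding=A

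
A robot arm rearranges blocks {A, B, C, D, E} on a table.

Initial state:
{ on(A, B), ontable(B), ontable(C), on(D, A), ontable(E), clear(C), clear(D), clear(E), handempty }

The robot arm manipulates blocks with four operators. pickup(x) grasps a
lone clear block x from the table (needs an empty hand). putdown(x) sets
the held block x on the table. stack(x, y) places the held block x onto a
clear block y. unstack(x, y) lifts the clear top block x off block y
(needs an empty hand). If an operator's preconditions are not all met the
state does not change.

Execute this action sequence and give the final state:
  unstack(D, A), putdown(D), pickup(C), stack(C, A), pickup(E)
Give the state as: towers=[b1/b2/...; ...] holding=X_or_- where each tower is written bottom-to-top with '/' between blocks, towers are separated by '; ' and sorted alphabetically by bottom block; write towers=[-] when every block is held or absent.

towers=[B/A/C; D] holding=E

step 1 (unstack(D, A)): towers=[B/A; C; E] holding=D
step 2 (putdown(D)): towers=[B/A; C; D; E] holding=-
step 3 (pickup(C)): towers=[B/A; D; E] holding=C
step 4 (stack(C, A)): towers=[B/A/C; D; E] holding=-
step 5 (pickup(E)): towers=[B/A/C; D] holding=E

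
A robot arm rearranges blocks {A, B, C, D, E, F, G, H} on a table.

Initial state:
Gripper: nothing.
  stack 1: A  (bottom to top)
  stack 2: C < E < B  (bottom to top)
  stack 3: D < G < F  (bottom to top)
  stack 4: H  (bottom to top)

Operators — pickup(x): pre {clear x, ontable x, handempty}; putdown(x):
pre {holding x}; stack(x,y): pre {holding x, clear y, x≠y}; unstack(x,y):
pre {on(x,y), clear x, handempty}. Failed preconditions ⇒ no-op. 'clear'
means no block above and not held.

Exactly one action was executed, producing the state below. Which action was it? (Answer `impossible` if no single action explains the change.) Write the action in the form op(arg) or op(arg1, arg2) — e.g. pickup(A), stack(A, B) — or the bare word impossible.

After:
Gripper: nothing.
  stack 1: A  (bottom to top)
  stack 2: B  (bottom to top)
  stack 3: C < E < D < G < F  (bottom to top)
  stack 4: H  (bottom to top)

target: towers=[A; B; C/E/D/G/F; H] holding=-
         pickup(A) → towers=[C/E/B; D/G/F; H] holding=A
         pickup(H) → towers=[A; C/E/B; D/G/F] holding=H
     unstack(B, E) → towers=[A; C/E; D/G/F; H] holding=B
     unstack(F, G) → towers=[A; C/E/B; D/G; H] holding=F
none of the 4 applicable actions match → impossible

impossible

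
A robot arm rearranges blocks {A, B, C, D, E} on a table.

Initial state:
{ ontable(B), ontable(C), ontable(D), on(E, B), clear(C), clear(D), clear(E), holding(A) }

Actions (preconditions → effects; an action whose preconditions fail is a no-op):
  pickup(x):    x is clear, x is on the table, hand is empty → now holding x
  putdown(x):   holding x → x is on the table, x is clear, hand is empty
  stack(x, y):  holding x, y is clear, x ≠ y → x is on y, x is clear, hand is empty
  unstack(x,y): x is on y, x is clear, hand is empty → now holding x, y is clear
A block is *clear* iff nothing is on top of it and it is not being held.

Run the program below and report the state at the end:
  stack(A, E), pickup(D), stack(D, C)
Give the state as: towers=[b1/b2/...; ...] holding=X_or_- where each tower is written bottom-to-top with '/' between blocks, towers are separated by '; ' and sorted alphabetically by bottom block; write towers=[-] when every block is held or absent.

towers=[B/E/A; C/D] holding=-

step 1 (stack(A, E)): towers=[B/E/A; C; D] holding=-
step 2 (pickup(D)): towers=[B/E/A; C] holding=D
step 3 (stack(D, C)): towers=[B/E/A; C/D] holding=-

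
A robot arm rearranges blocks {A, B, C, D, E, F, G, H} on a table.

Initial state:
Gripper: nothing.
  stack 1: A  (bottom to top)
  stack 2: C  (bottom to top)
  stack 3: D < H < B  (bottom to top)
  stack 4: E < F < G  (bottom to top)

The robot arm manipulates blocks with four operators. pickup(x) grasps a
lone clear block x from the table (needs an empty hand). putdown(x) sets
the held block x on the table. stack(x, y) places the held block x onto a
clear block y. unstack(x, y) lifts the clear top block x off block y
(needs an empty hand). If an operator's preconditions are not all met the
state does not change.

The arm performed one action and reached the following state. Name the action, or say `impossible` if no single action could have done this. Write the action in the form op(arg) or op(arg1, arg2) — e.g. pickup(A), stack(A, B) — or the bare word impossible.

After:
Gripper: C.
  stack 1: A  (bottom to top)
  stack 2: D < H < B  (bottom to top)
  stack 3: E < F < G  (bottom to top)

pickup(C)

target: towers=[A; D/H/B; E/F/G] holding=C
     unstack(G, F) → towers=[A; C; D/H/B; E/F] holding=G
         pickup(A) → towers=[C; D/H/B; E/F/G] holding=A
     unstack(B, H) → towers=[A; C; D/H; E/F/G] holding=B
         pickup(C) → towers=[A; D/H/B; E/F/G] holding=C  ← match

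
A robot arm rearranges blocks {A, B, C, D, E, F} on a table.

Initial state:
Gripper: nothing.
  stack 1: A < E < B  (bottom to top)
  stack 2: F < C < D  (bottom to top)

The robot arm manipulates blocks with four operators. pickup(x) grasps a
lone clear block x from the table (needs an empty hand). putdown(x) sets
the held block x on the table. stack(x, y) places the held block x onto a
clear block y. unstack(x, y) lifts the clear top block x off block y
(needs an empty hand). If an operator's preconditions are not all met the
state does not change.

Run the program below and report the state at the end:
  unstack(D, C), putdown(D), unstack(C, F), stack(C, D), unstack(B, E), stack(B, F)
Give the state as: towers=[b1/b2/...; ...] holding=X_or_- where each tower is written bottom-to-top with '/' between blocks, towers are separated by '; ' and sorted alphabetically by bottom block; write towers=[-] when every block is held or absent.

step 1 (unstack(D, C)): towers=[A/E/B; F/C] holding=D
step 2 (putdown(D)): towers=[A/E/B; D; F/C] holding=-
step 3 (unstack(C, F)): towers=[A/E/B; D; F] holding=C
step 4 (stack(C, D)): towers=[A/E/B; D/C; F] holding=-
step 5 (unstack(B, E)): towers=[A/E; D/C; F] holding=B
step 6 (stack(B, F)): towers=[A/E; D/C; F/B] holding=-

towers=[A/E; D/C; F/B] holding=-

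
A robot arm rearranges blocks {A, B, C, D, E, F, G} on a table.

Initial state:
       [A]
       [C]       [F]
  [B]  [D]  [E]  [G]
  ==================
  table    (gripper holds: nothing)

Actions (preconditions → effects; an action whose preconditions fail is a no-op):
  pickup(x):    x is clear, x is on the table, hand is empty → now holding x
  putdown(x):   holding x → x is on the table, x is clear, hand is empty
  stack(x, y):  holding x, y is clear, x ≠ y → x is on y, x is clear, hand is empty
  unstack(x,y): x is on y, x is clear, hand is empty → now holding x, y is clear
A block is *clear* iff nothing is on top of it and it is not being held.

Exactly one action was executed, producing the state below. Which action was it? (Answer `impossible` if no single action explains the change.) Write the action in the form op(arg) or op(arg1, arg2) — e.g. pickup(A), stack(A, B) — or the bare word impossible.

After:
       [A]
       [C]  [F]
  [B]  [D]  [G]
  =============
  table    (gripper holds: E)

pickup(E)

target: towers=[B; D/C/A; G/F] holding=E
         pickup(B) → towers=[D/C/A; E; G/F] holding=B
     unstack(F, G) → towers=[B; D/C/A; E; G] holding=F
     unstack(A, C) → towers=[B; D/C; E; G/F] holding=A
         pickup(E) → towers=[B; D/C/A; G/F] holding=E  ← match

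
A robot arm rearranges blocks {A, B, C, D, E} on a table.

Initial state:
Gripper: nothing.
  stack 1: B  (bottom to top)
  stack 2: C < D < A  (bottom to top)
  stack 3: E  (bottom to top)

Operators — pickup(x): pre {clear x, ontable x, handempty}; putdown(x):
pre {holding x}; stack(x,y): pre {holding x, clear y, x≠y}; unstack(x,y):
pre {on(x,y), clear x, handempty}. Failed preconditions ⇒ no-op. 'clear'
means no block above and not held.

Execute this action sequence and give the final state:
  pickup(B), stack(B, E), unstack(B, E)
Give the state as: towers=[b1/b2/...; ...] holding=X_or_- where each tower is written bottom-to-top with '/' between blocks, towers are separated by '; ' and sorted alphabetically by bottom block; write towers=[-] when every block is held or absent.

step 1 (pickup(B)): towers=[C/D/A; E] holding=B
step 2 (stack(B, E)): towers=[C/D/A; E/B] holding=-
step 3 (unstack(B, E)): towers=[C/D/A; E] holding=B

towers=[C/D/A; E] holding=B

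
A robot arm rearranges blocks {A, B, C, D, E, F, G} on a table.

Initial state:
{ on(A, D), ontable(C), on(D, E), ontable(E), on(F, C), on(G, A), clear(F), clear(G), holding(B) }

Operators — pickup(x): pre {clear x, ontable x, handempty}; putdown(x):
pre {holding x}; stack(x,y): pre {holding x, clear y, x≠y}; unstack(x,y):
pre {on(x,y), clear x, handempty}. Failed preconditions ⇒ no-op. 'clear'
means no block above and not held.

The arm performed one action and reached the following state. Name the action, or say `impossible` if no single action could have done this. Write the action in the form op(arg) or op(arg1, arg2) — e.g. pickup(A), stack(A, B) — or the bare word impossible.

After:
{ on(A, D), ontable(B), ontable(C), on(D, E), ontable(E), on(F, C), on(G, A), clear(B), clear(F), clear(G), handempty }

target: towers=[B; C/F; E/D/A/G] holding=-
        putdown(B) → towers=[B; C/F; E/D/A/G] holding=-  ← match
       stack(B, F) → towers=[C/F/B; E/D/A/G] holding=-
       stack(B, G) → towers=[C/F; E/D/A/G/B] holding=-

putdown(B)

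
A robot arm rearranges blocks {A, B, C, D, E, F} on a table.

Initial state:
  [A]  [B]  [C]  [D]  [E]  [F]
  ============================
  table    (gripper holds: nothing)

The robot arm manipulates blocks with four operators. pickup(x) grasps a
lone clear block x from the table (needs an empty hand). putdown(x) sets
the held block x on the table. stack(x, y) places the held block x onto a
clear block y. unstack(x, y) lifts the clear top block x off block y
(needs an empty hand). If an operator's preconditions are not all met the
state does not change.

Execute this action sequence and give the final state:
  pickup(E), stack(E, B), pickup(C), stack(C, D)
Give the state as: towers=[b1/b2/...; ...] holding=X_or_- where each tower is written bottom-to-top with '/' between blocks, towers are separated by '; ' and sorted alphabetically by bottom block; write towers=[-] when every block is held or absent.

step 1 (pickup(E)): towers=[A; B; C; D; F] holding=E
step 2 (stack(E, B)): towers=[A; B/E; C; D; F] holding=-
step 3 (pickup(C)): towers=[A; B/E; D; F] holding=C
step 4 (stack(C, D)): towers=[A; B/E; D/C; F] holding=-

towers=[A; B/E; D/C; F] holding=-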